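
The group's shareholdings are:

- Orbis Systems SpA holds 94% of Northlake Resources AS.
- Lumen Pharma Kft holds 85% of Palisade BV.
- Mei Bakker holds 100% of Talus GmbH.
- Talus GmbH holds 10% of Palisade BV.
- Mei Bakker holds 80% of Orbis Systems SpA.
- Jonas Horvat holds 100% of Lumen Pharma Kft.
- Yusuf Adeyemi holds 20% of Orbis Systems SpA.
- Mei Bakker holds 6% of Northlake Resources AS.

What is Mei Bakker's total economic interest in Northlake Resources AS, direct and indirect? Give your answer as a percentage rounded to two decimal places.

81.20%

Mei reaches Northlake along 2 paths.
Direct stake: 6% = 6%.
Via Orbis: 80% × 94% = 75.2%.
Total: 6% + 75.2% = 81.2%.
Rounded: 81.20%.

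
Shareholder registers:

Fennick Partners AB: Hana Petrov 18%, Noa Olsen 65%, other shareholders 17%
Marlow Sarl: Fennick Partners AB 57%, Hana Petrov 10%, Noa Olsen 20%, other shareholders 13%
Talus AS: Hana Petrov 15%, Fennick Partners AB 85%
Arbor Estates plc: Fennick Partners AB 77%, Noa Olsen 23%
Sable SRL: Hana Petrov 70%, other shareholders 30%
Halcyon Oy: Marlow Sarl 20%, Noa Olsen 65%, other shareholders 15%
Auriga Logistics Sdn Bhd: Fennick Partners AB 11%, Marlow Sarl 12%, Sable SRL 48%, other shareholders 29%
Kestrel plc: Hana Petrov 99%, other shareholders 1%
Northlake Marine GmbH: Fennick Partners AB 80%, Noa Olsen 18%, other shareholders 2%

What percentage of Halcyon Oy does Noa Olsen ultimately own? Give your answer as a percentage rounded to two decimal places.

76.41%

Noa reaches Halcyon along 3 paths.
Via Fennick → Marlow: 65% × 57% × 20% = 7.41%.
Via Marlow: 20% × 20% = 4%.
Direct stake: 65% = 65%.
Total: 7.41% + 4% + 65% = 76.41%.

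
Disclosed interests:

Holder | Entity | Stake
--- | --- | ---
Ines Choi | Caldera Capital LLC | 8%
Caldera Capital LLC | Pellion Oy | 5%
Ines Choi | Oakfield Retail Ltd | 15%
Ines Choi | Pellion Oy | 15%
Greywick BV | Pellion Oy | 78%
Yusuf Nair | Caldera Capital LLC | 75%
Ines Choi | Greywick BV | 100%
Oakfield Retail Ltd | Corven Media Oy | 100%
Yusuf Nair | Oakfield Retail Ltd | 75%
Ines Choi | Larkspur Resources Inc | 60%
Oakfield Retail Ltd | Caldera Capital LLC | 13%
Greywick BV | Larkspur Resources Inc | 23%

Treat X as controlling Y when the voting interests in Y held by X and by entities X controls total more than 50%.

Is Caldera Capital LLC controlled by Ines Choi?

Ines holds 100% of Greywick, so Ines controls Greywick.
Ines and Greywick together hold 60% + 23% = 83% of Larkspur, so Ines controls Larkspur.
Ines and Greywick together hold 15% + 78% = 93% of Pellion, so Ines controls Pellion.
In Caldera, Ines's side holds only 8%, not > 50%.
So Ines does not control Caldera.

No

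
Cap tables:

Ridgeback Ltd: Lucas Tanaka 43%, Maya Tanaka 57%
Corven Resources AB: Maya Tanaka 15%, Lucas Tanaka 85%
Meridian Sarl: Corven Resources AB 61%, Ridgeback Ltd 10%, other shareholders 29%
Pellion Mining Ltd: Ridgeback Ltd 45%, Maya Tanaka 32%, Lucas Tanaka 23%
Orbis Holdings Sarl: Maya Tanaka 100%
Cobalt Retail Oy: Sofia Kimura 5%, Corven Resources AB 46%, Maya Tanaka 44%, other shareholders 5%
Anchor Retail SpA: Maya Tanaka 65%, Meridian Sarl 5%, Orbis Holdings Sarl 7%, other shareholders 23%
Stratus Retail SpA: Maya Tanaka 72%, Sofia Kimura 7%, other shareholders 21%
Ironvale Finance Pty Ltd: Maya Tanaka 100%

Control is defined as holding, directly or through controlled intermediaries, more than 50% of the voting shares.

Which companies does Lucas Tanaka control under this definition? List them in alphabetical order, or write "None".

Lucas holds 85% of Corven, so Lucas controls Corven.
Corven holds 61% of Meridian, so Lucas controls Meridian.
No other company's threshold is met.

Corven Resources AB, Meridian Sarl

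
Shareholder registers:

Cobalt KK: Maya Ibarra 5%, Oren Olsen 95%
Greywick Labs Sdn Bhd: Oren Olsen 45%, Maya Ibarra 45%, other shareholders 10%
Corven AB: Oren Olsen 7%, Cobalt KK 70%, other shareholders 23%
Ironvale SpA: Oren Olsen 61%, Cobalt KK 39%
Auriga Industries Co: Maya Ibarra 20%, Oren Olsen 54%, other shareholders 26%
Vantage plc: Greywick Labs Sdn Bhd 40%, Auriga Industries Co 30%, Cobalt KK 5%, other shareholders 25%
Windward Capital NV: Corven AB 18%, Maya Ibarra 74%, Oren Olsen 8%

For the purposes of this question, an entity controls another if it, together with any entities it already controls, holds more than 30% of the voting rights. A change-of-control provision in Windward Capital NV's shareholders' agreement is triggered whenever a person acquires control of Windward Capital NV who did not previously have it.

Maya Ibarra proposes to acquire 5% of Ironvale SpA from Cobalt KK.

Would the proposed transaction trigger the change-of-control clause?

No

The purchase adds only to Maya's holdings (Cobalt's stake shrinks), so Maya is the only person who could newly come to control Windward.
Maya holds 74% of Windward, so Maya controls Windward.
So Maya already controls Windward before the transaction.
After the purchase, Maya holds 5% of Ironvale directly, and Cobalt's stake falls to 34%.
Maya controlled Windward already, so this is not a new person acquiring control; every other person's position is unchanged or reduced.
No new person acquires control, so the clause is not triggered.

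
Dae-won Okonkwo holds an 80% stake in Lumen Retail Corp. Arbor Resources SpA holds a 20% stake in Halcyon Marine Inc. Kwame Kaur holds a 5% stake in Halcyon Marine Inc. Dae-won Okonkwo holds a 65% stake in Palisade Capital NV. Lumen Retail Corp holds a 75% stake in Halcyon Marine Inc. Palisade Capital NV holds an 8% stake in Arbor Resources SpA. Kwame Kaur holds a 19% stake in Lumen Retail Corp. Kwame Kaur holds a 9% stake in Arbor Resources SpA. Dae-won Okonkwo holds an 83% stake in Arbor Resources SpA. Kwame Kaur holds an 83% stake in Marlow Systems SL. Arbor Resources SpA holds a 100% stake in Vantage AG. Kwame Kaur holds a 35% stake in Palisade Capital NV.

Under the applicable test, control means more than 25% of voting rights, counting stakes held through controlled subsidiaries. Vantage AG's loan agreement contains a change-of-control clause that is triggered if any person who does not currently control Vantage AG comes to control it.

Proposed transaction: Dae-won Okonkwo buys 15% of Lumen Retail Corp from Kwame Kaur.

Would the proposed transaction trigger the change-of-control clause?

The purchase adds only to Dae-won's holdings (Kwame's stake shrinks), so Dae-won is the only person who could newly come to control Vantage.
Dae-won holds 65% of Palisade, so Dae-won controls Palisade.
Dae-won and Palisade together hold 83% + 8% = 91% of Arbor, so Dae-won controls Arbor.
Arbor holds 100% of Vantage, so Dae-won controls Vantage.
So Dae-won already controls Vantage before the transaction.
After the purchase, Dae-won's direct stake in Lumen rises to 80% + 15% = 95%, and Kwame's stake falls to 4%.
Dae-won controlled Vantage already, so this is not a new person acquiring control; every other person's position is unchanged or reduced.
No new person acquires control, so the clause is not triggered.

No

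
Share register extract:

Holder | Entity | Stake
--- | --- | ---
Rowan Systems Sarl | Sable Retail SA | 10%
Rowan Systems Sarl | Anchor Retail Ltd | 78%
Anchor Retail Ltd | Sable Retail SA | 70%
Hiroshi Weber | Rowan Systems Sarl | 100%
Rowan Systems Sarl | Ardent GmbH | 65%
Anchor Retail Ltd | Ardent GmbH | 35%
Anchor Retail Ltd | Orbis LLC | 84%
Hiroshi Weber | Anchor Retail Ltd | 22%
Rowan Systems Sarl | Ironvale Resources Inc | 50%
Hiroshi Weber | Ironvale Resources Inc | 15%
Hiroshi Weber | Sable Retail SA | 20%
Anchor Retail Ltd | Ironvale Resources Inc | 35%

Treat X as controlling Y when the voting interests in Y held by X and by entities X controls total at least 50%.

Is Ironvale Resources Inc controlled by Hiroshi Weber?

Yes

Hiroshi holds 100% of Rowan, so Hiroshi controls Rowan.
Hiroshi and Rowan together hold 22% + 78% = 100% of Anchor, so Hiroshi controls Anchor.
Hiroshi and Rowan and Anchor together hold 15% + 50% + 35% = 100% of Ironvale, so Hiroshi controls Ironvale.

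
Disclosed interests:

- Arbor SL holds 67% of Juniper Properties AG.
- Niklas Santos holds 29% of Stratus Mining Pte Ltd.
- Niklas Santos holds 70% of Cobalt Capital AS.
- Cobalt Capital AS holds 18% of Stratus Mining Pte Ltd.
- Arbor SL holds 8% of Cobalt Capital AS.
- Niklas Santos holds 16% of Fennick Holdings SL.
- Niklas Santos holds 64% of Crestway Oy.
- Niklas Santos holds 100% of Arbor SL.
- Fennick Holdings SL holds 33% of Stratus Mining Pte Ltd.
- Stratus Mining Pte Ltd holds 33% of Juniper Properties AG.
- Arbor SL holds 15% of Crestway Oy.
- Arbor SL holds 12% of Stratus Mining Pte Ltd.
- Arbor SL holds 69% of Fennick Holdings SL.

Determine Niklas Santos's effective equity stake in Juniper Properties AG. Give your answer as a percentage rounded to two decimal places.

Niklas reaches Juniper along 7 paths.
Via Arbor: 100% × 67% = 67%.
Via Cobalt → Stratus: 70% × 18% × 33% = 4.158%.
Via Arbor → Cobalt → Stratus: 100% × 8% × 18% × 33% = 0.4752%.
Via Stratus: 29% × 33% = 9.57%.
Via Fennick → Stratus: 16% × 33% × 33% = 1.7424%.
Via Arbor → Fennick → Stratus: 100% × 69% × 33% × 33% = 7.5141%.
Via Arbor → Stratus: 100% × 12% × 33% = 3.96%.
Total: 67% + 4.158% + 0.4752% + 9.57% + 1.7424% + 7.5141% + 3.96% = 94.4197%.
Rounded: 94.42%.

94.42%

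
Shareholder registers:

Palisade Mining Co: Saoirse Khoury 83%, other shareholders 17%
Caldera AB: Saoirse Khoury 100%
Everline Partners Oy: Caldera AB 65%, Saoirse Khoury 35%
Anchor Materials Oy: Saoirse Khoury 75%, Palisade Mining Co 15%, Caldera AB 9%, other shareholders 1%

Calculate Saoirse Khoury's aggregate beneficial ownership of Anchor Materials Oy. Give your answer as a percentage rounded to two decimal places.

Saoirse reaches Anchor along 3 paths.
Direct stake: 75% = 75%.
Via Palisade: 83% × 15% = 12.45%.
Via Caldera: 100% × 9% = 9%.
Total: 75% + 12.45% + 9% = 96.45%.

96.45%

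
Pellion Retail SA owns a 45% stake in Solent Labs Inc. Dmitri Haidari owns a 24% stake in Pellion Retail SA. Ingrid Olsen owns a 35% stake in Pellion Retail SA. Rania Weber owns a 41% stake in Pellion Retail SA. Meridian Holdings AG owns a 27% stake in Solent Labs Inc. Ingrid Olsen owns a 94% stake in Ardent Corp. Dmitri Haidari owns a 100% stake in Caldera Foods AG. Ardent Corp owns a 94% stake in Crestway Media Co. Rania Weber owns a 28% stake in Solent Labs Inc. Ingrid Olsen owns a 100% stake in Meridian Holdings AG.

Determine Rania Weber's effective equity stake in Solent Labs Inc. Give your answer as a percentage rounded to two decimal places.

46.45%

Rania reaches Solent along 2 paths.
Direct stake: 28% = 28%.
Via Pellion: 41% × 45% = 18.45%.
Total: 28% + 18.45% = 46.45%.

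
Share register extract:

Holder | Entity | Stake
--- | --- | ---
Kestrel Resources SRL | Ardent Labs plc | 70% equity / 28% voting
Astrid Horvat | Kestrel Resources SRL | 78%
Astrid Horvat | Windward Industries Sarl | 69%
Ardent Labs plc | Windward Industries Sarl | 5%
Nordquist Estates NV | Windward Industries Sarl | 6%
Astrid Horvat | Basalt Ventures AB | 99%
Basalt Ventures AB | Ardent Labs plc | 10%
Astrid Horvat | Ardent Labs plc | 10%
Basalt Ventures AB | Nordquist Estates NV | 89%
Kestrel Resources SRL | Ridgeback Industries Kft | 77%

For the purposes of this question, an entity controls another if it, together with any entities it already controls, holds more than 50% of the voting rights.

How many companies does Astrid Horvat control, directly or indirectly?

5

Astrid holds 99% of Basalt, so Astrid controls Basalt.
Astrid holds 78% of Kestrel, so Astrid controls Kestrel.
Basalt holds 89% of Nordquist, so Astrid controls Nordquist.
Nordquist and Astrid together hold 6% + 69% = 75% of Windward, so Astrid controls Windward.
Kestrel holds 77% of Ridgeback, so Astrid controls Ridgeback.
No other company's threshold is met.
Astrid controls 5 companies.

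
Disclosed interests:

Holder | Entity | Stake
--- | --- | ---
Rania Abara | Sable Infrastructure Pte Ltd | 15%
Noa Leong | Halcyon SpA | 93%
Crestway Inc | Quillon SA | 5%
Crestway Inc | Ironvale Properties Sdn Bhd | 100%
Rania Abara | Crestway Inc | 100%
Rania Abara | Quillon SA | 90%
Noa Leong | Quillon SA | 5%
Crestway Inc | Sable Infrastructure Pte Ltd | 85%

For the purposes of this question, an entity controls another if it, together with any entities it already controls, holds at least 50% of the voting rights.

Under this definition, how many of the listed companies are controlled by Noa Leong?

Noa holds 93% of Halcyon, so Noa controls Halcyon.
No other company's threshold is met.
Noa controls 1 company.

1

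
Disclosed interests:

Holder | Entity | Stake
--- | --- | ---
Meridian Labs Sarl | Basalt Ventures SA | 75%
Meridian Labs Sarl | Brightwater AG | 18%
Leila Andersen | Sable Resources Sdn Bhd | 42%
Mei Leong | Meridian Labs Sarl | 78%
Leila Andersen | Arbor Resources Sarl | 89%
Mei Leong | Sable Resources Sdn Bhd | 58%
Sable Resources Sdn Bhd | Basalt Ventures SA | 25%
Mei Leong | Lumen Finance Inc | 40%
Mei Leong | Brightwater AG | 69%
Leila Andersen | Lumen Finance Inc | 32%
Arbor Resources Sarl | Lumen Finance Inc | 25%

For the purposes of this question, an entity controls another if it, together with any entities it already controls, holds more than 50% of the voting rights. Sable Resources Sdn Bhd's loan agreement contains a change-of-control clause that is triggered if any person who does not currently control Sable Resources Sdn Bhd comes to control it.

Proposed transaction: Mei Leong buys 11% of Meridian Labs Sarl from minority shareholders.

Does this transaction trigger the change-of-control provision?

The purchase changes only Mei's holdings, so Mei is the only person who could newly come to control Sable.
Mei holds 58% of Sable, so Mei controls Sable.
So Mei already controls Sable before the transaction.
After the purchase, Mei's direct stake in Meridian rises to 78% + 11% = 89%.
Mei controlled Sable already, so this is not a new person acquiring control; every other person's position is unchanged or reduced.
No new person acquires control, so the clause is not triggered.

No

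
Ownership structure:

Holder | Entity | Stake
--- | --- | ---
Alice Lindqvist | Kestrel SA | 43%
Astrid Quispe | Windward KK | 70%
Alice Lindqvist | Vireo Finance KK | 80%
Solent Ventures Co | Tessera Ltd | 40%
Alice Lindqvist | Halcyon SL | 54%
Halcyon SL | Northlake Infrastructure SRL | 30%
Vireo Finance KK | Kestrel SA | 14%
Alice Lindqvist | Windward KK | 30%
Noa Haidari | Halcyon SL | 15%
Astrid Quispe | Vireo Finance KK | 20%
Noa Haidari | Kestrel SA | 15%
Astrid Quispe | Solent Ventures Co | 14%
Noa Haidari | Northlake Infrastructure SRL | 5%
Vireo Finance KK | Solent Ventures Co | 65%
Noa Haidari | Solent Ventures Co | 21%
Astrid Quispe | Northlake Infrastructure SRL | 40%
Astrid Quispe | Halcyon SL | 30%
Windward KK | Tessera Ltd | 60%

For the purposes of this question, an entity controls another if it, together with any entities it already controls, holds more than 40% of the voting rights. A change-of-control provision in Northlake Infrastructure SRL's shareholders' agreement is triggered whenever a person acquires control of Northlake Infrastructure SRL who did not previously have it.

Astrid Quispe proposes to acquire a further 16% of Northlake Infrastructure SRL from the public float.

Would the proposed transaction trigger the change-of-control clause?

The purchase changes only Astrid's holdings, so Astrid is the only person who could newly come to control Northlake.
Astrid holds 70% of Windward, so Astrid controls Windward.
Windward holds 60% of Tessera, so Astrid controls Tessera.
In Northlake, Astrid's side holds only 40%, not > 40%.
So before the transaction, Astrid does not control Northlake.
After the purchase, Astrid's direct stake in Northlake rises to 40% + 16% = 56%.
Astrid holds 56% of Northlake, so Astrid controls Northlake.
Astrid did not control Northlake before and does after, so the clause is triggered.

Yes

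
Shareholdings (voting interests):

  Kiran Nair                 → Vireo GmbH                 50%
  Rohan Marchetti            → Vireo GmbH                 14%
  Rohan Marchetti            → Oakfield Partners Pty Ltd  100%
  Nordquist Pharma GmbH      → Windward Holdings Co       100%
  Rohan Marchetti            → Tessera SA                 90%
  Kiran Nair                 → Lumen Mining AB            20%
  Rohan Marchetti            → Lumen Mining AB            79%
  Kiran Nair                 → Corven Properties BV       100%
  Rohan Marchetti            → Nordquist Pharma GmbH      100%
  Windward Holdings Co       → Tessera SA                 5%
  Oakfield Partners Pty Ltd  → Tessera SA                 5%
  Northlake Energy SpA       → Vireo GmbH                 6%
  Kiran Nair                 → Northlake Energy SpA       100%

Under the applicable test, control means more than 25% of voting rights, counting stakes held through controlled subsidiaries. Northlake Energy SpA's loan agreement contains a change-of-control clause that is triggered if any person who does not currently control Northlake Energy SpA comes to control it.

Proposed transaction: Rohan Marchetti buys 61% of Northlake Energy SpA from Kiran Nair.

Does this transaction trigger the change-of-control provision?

The purchase adds only to Rohan's holdings (Kiran's stake shrinks), so Rohan is the only person who could newly come to control Northlake.
Rohan holds 79% of Lumen, so Rohan controls Lumen.
Rohan holds 100% of Nordquist, so Rohan controls Nordquist.
Nordquist holds 100% of Windward, so Rohan controls Windward.
Rohan holds 100% of Oakfield, so Rohan controls Oakfield.
Rohan and Windward and Oakfield together hold 90% + 5% + 5% = 100% of Tessera, so Rohan controls Tessera.
Neither Rohan nor any entity Rohan controls holds any voting interest in Northlake.
So before the transaction, Rohan does not control Northlake.
After the purchase, Rohan holds 61% of Northlake directly, and Kiran's stake falls to 39%.
Rohan holds 61% of Northlake, so Rohan controls Northlake.
Rohan did not control Northlake before and does after, so the clause is triggered.

Yes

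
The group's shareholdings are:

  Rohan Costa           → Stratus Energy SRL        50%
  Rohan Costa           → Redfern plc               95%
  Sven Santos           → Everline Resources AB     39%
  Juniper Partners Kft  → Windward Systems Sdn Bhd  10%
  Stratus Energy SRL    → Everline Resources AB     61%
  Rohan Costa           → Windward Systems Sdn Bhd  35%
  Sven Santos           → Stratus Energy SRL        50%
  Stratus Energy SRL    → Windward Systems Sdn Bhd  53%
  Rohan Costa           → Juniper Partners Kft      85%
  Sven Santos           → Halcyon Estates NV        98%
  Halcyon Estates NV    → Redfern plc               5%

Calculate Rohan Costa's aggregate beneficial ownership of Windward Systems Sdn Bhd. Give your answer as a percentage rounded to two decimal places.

70.00%

Rohan reaches Windward along 3 paths.
Direct stake: 35% = 35%.
Via Stratus: 50% × 53% = 26.5%.
Via Juniper: 85% × 10% = 8.5%.
Total: 35% + 26.5% + 8.5% = 70%.
Rounded: 70.00%.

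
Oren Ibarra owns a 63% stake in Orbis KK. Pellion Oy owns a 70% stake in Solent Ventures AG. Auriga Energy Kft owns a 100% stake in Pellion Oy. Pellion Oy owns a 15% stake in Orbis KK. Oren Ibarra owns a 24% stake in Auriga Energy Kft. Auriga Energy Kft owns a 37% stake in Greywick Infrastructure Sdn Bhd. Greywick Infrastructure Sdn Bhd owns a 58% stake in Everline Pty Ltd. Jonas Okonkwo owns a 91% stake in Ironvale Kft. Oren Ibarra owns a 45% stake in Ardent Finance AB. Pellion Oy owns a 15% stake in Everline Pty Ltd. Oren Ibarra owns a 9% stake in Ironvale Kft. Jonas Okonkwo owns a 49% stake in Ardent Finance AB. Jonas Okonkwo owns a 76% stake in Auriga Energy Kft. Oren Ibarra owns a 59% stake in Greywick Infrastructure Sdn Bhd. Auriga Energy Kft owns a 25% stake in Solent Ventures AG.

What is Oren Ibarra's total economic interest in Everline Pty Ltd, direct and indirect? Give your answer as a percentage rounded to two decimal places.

42.97%

Oren reaches Everline along 3 paths.
Via Greywick: 59% × 58% = 34.22%.
Via Auriga → Greywick: 24% × 37% × 58% = 5.1504%.
Via Auriga → Pellion: 24% × 100% × 15% = 3.6%.
Total: 34.22% + 5.1504% + 3.6% = 42.9704%.
Rounded: 42.97%.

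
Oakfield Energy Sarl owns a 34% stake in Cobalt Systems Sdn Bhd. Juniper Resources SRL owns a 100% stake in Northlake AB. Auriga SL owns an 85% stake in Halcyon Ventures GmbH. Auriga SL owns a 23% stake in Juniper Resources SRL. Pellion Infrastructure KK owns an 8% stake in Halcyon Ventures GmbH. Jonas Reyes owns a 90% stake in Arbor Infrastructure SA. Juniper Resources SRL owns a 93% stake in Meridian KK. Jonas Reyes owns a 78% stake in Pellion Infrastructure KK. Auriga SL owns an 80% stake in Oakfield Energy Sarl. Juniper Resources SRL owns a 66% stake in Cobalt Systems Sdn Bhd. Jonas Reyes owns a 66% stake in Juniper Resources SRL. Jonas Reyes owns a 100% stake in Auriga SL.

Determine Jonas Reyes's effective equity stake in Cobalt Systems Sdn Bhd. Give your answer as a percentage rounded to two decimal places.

85.94%

Jonas reaches Cobalt along 3 paths.
Via Auriga → Oakfield: 100% × 80% × 34% = 27.2%.
Via Auriga → Juniper: 100% × 23% × 66% = 15.18%.
Via Juniper: 66% × 66% = 43.56%.
Total: 27.2% + 15.18% + 43.56% = 85.94%.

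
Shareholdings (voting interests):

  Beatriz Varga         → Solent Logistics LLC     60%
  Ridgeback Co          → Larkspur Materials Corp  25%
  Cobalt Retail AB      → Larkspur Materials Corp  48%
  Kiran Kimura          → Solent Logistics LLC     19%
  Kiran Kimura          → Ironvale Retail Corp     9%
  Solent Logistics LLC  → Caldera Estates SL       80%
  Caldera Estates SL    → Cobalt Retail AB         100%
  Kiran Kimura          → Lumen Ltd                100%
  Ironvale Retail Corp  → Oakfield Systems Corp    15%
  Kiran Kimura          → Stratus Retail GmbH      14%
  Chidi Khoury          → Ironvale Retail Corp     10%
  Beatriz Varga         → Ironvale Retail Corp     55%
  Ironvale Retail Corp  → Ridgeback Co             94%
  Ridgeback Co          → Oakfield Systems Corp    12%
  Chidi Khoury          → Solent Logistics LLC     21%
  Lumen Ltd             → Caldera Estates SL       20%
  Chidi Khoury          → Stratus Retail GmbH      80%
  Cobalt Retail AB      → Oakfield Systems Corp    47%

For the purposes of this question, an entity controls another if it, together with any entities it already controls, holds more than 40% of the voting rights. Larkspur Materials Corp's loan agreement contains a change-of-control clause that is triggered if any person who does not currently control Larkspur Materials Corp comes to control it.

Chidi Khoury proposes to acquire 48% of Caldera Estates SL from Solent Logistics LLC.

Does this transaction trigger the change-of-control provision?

Yes

The purchase adds only to Chidi's holdings (Solent's stake shrinks), so Chidi is the only person who could newly come to control Larkspur.
Chidi holds 80% of Stratus, so Chidi controls Stratus.
Neither Chidi nor any entity Chidi controls holds any voting interest in Larkspur.
So before the transaction, Chidi does not control Larkspur.
After the purchase, Chidi holds 48% of Caldera directly, and Solent's stake falls to 32%.
Chidi holds 48% of Caldera, so Chidi controls Caldera.
Caldera holds 100% of Cobalt, so Chidi controls Cobalt.
Cobalt holds 48% of Larkspur, so Chidi controls Larkspur.
Chidi did not control Larkspur before and does after, so the clause is triggered.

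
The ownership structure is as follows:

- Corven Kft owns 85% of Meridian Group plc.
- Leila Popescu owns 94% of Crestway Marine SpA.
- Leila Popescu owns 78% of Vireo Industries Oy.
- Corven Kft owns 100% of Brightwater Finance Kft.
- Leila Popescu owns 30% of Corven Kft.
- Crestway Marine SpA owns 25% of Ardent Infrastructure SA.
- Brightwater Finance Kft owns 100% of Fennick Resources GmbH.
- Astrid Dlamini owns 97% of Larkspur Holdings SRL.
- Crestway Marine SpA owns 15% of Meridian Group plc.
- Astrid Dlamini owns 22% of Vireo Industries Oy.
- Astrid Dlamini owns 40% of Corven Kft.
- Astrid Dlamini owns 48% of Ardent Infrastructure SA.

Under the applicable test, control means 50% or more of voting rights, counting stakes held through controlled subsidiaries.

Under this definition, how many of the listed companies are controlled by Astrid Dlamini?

1

Astrid holds 97% of Larkspur, so Astrid controls Larkspur.
No other company's threshold is met.
Astrid controls 1 company.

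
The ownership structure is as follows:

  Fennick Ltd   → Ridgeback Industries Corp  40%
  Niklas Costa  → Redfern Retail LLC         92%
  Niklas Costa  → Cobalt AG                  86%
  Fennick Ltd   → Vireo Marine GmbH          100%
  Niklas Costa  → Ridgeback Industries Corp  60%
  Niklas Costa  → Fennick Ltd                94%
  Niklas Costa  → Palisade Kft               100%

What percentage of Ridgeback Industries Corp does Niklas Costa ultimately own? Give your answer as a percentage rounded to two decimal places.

97.60%

Niklas reaches Ridgeback along 2 paths.
Direct stake: 60% = 60%.
Via Fennick: 94% × 40% = 37.6%.
Total: 60% + 37.6% = 97.6%.
Rounded: 97.60%.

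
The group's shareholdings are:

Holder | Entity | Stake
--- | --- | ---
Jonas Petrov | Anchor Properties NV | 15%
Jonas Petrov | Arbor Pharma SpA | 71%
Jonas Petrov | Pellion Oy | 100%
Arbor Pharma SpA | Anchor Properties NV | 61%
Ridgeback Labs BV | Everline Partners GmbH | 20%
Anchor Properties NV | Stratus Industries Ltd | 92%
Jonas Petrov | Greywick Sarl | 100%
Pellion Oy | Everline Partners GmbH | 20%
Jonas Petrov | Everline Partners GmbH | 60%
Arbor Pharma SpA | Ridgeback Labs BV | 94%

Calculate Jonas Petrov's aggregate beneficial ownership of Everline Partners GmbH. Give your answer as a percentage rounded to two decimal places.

Jonas reaches Everline along 3 paths.
Via Pellion: 100% × 20% = 20%.
Via Arbor → Ridgeback: 71% × 94% × 20% = 13.348%.
Direct stake: 60% = 60%.
Total: 20% + 13.348% + 60% = 93.348%.
Rounded: 93.35%.

93.35%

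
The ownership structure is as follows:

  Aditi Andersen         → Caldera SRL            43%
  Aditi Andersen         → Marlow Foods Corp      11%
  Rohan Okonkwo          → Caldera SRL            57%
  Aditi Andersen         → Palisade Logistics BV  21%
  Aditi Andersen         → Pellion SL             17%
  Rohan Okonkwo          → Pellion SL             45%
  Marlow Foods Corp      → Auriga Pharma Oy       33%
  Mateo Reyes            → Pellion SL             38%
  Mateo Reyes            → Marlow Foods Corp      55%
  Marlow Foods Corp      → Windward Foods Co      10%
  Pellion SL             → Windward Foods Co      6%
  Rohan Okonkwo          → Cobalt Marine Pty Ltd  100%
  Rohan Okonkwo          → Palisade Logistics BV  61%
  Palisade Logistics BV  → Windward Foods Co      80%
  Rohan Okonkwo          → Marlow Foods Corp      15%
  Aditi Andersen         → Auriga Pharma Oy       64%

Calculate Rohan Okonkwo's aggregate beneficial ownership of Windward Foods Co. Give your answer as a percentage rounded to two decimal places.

Rohan reaches Windward along 3 paths.
Via Pellion: 45% × 6% = 2.7%.
Via Palisade: 61% × 80% = 48.8%.
Via Marlow: 15% × 10% = 1.5%.
Total: 2.7% + 48.8% + 1.5% = 53%.
Rounded: 53.00%.

53.00%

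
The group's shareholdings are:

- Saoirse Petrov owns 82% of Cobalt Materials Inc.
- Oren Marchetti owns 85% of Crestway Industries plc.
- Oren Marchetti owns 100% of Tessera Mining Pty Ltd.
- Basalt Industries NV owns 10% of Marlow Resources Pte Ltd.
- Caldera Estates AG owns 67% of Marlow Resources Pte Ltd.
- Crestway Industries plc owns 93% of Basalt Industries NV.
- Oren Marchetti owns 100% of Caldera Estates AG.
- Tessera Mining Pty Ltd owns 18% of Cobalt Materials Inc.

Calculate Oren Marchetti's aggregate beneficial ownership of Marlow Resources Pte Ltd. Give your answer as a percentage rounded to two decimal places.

74.91%

Oren reaches Marlow along 2 paths.
Via Caldera: 100% × 67% = 67%.
Via Crestway → Basalt: 85% × 93% × 10% = 7.905%.
Total: 67% + 7.905% = 74.905%.
Rounded: 74.91%.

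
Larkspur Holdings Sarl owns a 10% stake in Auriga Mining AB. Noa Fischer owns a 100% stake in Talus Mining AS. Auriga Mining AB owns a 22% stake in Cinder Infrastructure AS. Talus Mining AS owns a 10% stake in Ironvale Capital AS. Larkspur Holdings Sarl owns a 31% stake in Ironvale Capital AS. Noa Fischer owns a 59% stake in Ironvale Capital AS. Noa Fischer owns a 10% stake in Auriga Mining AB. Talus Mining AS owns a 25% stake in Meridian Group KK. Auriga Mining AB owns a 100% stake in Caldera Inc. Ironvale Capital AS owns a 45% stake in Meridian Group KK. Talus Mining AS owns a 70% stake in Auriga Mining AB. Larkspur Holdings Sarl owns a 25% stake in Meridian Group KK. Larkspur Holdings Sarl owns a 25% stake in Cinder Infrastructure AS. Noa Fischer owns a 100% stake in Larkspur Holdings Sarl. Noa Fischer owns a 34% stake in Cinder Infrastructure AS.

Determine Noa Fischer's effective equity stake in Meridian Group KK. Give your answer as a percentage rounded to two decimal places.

95.00%

Noa reaches Meridian along 5 paths.
Via Talus: 100% × 25% = 25%.
Via Larkspur → Ironvale: 100% × 31% × 45% = 13.95%.
Via Talus → Ironvale: 100% × 10% × 45% = 4.5%.
Via Ironvale: 59% × 45% = 26.55%.
Via Larkspur: 100% × 25% = 25%.
Total: 25% + 13.95% + 4.5% + 26.55% + 25% = 95%.
Rounded: 95.00%.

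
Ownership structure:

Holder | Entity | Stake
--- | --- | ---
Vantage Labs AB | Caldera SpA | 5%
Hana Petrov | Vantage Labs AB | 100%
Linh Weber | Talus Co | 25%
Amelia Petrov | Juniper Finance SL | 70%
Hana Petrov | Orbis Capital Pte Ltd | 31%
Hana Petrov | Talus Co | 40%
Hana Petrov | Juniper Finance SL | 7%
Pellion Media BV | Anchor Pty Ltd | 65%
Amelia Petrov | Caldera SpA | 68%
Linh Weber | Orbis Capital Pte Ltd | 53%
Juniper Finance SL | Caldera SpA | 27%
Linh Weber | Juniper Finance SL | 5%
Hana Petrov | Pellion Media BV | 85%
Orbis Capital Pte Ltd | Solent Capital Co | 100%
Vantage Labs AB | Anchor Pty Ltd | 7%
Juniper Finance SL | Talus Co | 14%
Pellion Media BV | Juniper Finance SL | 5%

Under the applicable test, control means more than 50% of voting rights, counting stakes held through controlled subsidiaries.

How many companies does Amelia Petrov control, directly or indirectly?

Amelia holds 70% of Juniper, so Amelia controls Juniper.
Juniper and Amelia together hold 27% + 68% = 95% of Caldera, so Amelia controls Caldera.
No other company's threshold is met.
Amelia controls 2 companies.

2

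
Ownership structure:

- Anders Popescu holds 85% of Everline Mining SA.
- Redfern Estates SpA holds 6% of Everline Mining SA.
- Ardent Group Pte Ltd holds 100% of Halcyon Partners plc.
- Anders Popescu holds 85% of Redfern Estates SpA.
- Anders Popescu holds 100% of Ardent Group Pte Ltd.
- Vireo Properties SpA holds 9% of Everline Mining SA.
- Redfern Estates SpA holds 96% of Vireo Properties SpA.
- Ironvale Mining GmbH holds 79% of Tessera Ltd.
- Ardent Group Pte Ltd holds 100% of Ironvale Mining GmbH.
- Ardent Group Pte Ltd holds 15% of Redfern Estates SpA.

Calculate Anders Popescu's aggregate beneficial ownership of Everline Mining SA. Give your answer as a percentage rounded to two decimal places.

99.64%

Anders reaches Everline along 5 paths.
Via Ardent → Redfern → Vireo: 100% × 15% × 96% × 9% = 1.296%.
Via Redfern → Vireo: 85% × 96% × 9% = 7.344%.
Direct stake: 85% = 85%.
Via Ardent → Redfern: 100% × 15% × 6% = 0.9%.
Via Redfern: 85% × 6% = 5.1%.
Total: 1.296% + 7.344% + 85% + 0.9% + 5.1% = 99.64%.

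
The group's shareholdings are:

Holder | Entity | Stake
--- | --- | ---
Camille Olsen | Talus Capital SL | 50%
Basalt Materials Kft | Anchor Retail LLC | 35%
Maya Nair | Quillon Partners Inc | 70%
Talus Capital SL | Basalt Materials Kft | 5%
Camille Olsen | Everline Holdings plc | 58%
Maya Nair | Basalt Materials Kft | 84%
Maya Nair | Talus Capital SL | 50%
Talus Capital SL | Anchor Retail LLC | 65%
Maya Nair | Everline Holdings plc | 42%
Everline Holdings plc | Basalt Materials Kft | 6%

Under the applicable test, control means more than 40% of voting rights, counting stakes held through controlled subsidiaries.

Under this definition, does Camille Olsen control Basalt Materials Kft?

No

Camille holds 50% of Talus, so Camille controls Talus.
Camille holds 58% of Everline, so Camille controls Everline.
Talus holds 65% of Anchor, so Camille controls Anchor.
In Basalt, Camille's side holds only 5% + 6% = 11%, not > 40%.
So Camille does not control Basalt.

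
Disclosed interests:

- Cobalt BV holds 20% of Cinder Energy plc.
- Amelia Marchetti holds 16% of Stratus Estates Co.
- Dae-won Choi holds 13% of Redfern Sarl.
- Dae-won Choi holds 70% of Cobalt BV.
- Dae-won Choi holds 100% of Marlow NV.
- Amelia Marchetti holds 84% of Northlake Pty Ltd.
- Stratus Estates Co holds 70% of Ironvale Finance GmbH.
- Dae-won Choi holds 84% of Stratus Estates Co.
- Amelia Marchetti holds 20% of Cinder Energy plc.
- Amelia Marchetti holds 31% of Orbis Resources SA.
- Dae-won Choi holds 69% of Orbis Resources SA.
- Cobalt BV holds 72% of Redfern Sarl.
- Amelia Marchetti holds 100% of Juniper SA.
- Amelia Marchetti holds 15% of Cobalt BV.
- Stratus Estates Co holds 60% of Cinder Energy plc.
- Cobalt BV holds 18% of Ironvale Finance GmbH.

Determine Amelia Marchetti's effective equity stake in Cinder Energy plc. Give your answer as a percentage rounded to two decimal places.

Amelia reaches Cinder along 3 paths.
Via Stratus: 16% × 60% = 9.6%.
Direct stake: 20% = 20%.
Via Cobalt: 15% × 20% = 3%.
Total: 9.6% + 20% + 3% = 32.6%.
Rounded: 32.60%.

32.60%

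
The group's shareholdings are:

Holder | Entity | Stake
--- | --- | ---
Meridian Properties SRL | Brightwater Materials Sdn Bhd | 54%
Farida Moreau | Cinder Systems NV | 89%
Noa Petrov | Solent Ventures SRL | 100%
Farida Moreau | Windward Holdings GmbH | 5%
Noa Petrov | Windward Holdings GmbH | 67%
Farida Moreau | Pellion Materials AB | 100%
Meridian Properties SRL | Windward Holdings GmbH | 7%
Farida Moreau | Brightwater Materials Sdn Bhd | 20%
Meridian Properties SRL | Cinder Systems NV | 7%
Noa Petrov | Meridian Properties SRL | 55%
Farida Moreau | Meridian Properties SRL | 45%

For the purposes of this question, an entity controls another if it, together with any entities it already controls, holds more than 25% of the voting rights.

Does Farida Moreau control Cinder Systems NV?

Yes

Farida holds 45% of Meridian, so Farida controls Meridian.
Farida and Meridian together hold 89% + 7% = 96% of Cinder, so Farida controls Cinder.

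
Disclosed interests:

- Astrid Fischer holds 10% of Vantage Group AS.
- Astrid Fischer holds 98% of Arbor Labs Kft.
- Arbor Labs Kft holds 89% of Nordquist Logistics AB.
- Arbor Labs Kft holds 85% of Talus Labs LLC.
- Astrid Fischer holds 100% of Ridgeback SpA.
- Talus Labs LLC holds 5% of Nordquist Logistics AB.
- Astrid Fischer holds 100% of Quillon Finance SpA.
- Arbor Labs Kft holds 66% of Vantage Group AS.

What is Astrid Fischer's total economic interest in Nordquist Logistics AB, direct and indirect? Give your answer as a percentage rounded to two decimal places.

91.39%

Astrid reaches Nordquist along 2 paths.
Via Arbor → Talus: 98% × 85% × 5% = 4.165%.
Via Arbor: 98% × 89% = 87.22%.
Total: 4.165% + 87.22% = 91.385%.
Rounded: 91.39%.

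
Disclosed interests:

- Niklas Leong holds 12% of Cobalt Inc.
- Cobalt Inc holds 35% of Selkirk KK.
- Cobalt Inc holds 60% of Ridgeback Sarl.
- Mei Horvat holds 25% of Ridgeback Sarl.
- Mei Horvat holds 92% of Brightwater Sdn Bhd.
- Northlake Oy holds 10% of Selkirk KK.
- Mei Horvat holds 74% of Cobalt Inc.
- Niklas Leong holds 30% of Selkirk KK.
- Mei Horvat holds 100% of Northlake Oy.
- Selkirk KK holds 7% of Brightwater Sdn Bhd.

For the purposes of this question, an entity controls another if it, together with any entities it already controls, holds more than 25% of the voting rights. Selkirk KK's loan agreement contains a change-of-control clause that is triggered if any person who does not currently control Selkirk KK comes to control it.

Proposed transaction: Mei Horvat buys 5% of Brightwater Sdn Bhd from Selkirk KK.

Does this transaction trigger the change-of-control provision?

The purchase adds only to Mei's holdings (Selkirk's stake shrinks), so Mei is the only person who could newly come to control Selkirk.
Mei holds 100% of Northlake, so Mei controls Northlake.
Mei holds 74% of Cobalt, so Mei controls Cobalt.
Cobalt and Northlake together hold 35% + 10% = 45% of Selkirk, so Mei controls Selkirk.
So Mei already controls Selkirk before the transaction.
After the purchase, Mei's direct stake in Brightwater rises to 92% + 5% = 97%, and Selkirk's stake falls to 2%.
Mei controlled Selkirk already, so this is not a new person acquiring control; every other person's position is unchanged or reduced.
No new person acquires control, so the clause is not triggered.

No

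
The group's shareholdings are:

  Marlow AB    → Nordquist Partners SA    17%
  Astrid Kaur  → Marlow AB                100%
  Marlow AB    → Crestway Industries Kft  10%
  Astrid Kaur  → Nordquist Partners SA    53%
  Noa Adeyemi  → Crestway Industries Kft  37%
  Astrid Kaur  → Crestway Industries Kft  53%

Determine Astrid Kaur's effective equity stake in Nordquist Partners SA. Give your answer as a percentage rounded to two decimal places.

Astrid reaches Nordquist along 2 paths.
Via Marlow: 100% × 17% = 17%.
Direct stake: 53% = 53%.
Total: 17% + 53% = 70%.
Rounded: 70.00%.

70.00%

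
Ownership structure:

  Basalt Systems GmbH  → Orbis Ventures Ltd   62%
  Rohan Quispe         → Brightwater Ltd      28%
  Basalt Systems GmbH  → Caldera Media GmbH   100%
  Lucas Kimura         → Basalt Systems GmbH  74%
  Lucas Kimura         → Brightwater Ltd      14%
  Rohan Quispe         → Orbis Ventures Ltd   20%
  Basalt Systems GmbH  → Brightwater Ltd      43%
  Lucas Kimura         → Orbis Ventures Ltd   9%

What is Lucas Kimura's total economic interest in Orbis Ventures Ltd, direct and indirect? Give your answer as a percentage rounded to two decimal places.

54.88%

Lucas reaches Orbis along 2 paths.
Direct stake: 9% = 9%.
Via Basalt: 74% × 62% = 45.88%.
Total: 9% + 45.88% = 54.88%.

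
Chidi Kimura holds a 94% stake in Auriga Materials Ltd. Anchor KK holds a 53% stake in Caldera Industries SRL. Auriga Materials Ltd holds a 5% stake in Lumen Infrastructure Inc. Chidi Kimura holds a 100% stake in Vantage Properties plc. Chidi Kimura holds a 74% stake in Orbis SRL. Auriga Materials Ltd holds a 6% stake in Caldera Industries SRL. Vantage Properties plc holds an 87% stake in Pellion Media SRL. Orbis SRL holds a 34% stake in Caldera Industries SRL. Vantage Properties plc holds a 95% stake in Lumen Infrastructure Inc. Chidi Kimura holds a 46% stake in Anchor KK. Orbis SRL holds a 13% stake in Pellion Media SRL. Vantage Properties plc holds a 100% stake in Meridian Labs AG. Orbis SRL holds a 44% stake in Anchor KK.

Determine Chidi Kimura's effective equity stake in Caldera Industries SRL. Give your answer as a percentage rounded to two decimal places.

72.44%

Chidi reaches Caldera along 4 paths.
Via Orbis: 74% × 34% = 25.16%.
Via Anchor: 46% × 53% = 24.38%.
Via Orbis → Anchor: 74% × 44% × 53% = 17.2568%.
Via Auriga: 94% × 6% = 5.64%.
Total: 25.16% + 24.38% + 17.2568% + 5.64% = 72.4368%.
Rounded: 72.44%.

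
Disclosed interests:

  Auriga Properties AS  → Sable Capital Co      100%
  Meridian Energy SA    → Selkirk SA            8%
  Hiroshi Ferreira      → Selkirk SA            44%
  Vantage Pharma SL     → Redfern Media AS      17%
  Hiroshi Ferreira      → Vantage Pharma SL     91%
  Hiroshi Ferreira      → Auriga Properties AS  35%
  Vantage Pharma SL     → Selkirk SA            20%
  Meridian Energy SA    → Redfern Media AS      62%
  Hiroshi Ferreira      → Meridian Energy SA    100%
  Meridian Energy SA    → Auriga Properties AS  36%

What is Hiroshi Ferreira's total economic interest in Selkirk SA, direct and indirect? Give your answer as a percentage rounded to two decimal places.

70.20%

Hiroshi reaches Selkirk along 3 paths.
Via Meridian: 100% × 8% = 8%.
Direct stake: 44% = 44%.
Via Vantage: 91% × 20% = 18.2%.
Total: 8% + 44% + 18.2% = 70.2%.
Rounded: 70.20%.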